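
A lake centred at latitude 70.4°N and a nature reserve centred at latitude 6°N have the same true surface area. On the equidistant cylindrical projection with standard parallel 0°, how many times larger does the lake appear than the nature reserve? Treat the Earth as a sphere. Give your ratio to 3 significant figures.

In the plate carrée (x = Rλ, y = Rφ), meridians are true-scale (h = 1) and parallels are stretched by k = sec φ.
Areal scale at 70.4°: h·k = 1.000 × 2.981 = 2.981.
Areal scale at 6°: h·k = 1.000 × 1.006 = 1.006.
Ratio = 2.981/1.006 ≈ 2.96.

2.96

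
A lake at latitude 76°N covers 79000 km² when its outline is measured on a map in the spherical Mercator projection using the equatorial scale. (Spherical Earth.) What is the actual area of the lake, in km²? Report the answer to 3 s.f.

The Mercator projection is conformal; its linear scale factor is the same in every direction and equals sec φ = 1/cos φ.
Areal scale = k² = sec²φ = 1/cos²(76°) = 1/0.2419² = 17.09.
True area = apparent / (areal scale) = 79000 / 17.09 ≈ 4620 km².

4620 km²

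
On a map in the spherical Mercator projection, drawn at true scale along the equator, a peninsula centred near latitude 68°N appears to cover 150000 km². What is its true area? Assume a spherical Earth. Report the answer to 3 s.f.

21000 km²

The Mercator projection is conformal; its linear scale factor is the same in every direction and equals sec φ = 1/cos φ.
Areal scale = k² = sec²φ = 1/cos²(68°) = 1/0.3746² = 7.126.
True area = apparent / (areal scale) = 150000 / 7.126 ≈ 21000 km².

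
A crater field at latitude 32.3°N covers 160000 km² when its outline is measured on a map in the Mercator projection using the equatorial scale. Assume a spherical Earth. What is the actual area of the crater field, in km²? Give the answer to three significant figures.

Mercator is conformal, so the point scale is isotropic: h = k = sec φ = 1/cos φ.
Areal scale = k² = sec²φ = 1/cos²(32.3°) = 1/0.8453² = 1.400.
True area = apparent / (areal scale) = 160000 / 1.400 ≈ 114000 km².

114000 km²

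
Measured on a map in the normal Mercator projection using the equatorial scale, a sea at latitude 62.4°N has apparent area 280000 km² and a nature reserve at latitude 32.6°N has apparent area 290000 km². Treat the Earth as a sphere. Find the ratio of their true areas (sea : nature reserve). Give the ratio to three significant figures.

0.292

Mercator's areal exaggeration is sec²φ; hence true area = (apparent area) · cos²φ.
True area of sea: 280000 × cos²(62.4°) = 280000 × 0.2146 = 60100 km².
True area of nature reserve: 290000 × cos²(32.6°) = 290000 × 0.7097 = 205800 km².
Ratio = 60100 / 205800 ≈ 0.292.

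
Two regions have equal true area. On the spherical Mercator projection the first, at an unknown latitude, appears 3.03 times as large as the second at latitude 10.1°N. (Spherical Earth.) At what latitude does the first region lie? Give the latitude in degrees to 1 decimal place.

For equal true areas on Mercator, apparent areas scale as sec²φ, so the ratio is cos²φ₂ / cos²φ₁.
cos²φ₂ / cos²φ₁ = 3.03  ⇒  cos φ₁ = cos 10.1° / √3.03 = 0.9845/1.741 = 0.5656.
φ₁ = arccos(0.5656) ≈ 55.6°.

55.6°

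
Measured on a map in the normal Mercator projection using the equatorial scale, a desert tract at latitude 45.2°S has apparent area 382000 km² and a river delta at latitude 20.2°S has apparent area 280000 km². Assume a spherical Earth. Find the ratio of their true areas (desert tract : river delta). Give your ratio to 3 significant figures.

0.769

On Mercator the areal scale is sec²φ, so true area = apparent × cos²φ.
True area of desert tract: 382000 × cos²(45.2°) = 382000 × 0.4965 = 189700 km².
True area of river delta: 280000 × cos²(20.2°) = 280000 × 0.8808 = 246600 km².
Ratio = 189700 / 246600 ≈ 0.769.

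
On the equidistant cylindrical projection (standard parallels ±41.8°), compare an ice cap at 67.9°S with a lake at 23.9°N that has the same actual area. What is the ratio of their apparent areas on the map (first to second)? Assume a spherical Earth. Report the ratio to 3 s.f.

2.43

With standard parallel φ₀ = 41.8°, the equirectangular projection gives x = Rλ cos φ₀, y = Rφ, so h = 1 and k = cos 41.8° / cos φ.
Areal scale at 67.9°: h·k = 1.000 × 1.981 = 1.981.
Areal scale at 23.9°: h·k = 1.000 × 0.8154 = 0.8154.
Ratio = 1.981/0.8154 ≈ 2.43.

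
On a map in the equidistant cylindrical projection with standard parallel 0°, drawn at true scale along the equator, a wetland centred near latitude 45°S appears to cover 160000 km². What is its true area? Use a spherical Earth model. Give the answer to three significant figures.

For the equirectangular projection with φ₀ = 0 (plate carrée), h = 1 along meridians and k = sec φ along parallels.
Areal scale = h·k = 1 × sec φ; at 45°, h = 1.000, k = 1.414, so h·k = 1.414.
True area = apparent / (areal scale) = 160000 / 1.414 ≈ 113000 km².

113000 km²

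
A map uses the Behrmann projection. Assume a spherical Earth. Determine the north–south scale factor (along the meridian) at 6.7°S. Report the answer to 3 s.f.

1.15

Behrmann is a cylindrical equal-area projection with standard parallels at ±30°. Cylindrical equal-area (φ₀ = 30°): h = cos φ / cos 30° along meridians, k = cos 30° / cos φ along parallels; h·k = 1.
h = cos 6.7° / cos 30° = 0.9932/0.8660 = 1.147.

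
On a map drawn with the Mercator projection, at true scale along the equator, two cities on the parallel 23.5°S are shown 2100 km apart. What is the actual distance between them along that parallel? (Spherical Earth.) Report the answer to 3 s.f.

1930 km

The Mercator projection is conformal; its linear scale factor is the same in every direction and equals sec φ = 1/cos φ.
Along the parallel at 23.5°, map distances are exaggerated by k = sec 23.5° = 1.090.
True distance = 2100 / 1.090 = 2100 × cos 23.5° ≈ 1930 km.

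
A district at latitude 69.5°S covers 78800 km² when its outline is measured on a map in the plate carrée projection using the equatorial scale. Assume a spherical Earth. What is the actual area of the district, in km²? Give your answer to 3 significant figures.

27600 km²

In the plate carrée (x = Rλ, y = Rφ), meridians are true-scale (h = 1) and parallels are stretched by k = sec φ.
Areal scale = h·k = 1 × sec φ; at 69.5°, h = 1.000, k = 2.855, so h·k = 2.855.
True area = apparent / (areal scale) = 78800 / 2.855 ≈ 27600 km².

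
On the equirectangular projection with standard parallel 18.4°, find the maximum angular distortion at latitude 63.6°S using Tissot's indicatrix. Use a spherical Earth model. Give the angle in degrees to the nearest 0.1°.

With standard parallel φ₀ = 18.4°, the equirectangular projection gives x = Rλ cos φ₀, y = Rφ, so h = 1 and k = cos 18.4° / cos φ.
At 63.6°: h = 1.000, k = 2.134; principal scales a = 2.134, b = 1.000.
sin(ω/2) = (a − b)/(a + b) = 1.134/3.134 = 0.3618, so ω = 2 arcsin(0.3618) ≈ 42.4°.

42.4°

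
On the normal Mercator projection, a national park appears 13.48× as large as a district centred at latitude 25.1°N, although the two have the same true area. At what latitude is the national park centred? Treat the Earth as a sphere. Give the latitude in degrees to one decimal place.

For equal true areas on Mercator, apparent areas scale as sec²φ, so the ratio is cos²φ₂ / cos²φ₁.
cos²φ₂ / cos²φ₁ = 13.48  ⇒  cos φ₁ = cos 25.1° / √13.48 = 0.9056/3.672 = 0.2466.
φ₁ = arccos(0.2466) ≈ 75.7°.

75.7°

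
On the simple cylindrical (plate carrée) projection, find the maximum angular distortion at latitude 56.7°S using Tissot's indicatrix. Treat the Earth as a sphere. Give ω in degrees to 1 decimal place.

In the plate carrée (x = Rλ, y = Rφ), meridians are true-scale (h = 1) and parallels are stretched by k = sec φ.
At 56.7°: h = 1.000, k = 1.821; principal scales a = 1.821, b = 1.000.
sin(ω/2) = (a − b)/(a + b) = 0.8214/2.821 = 0.2911, so ω = 2 arcsin(0.2911) ≈ 33.9°.

33.9°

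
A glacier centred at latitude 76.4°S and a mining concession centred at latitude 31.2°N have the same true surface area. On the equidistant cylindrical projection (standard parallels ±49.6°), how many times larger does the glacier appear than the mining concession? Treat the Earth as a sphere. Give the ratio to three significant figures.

With standard parallel φ₀ = 49.6°, the equirectangular projection gives x = Rλ cos φ₀, y = Rφ, so h = 1 and k = cos 49.6° / cos φ.
Areal scale at 76.4°: h·k = 1.000 × 2.756 = 2.756.
Areal scale at 31.2°: h·k = 1.000 × 0.7577 = 0.7577.
Ratio = 2.756/0.7577 ≈ 3.64.

3.64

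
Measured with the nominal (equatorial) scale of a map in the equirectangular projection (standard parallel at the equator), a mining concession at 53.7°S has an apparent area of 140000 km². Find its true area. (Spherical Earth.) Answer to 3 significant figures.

For the equirectangular projection with φ₀ = 0 (plate carrée), h = 1 along meridians and k = sec φ along parallels.
Areal scale = h·k = 1 × sec φ; at 53.7°, h = 1.000, k = 1.689, so h·k = 1.689.
True area = apparent / (areal scale) = 140000 / 1.689 ≈ 82900 km².

82900 km²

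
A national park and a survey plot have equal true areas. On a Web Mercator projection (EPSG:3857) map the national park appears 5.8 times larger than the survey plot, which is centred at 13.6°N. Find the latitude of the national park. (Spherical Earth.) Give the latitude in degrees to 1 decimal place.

66.2°

On Mercator, (apparent₁)/(apparent₂) = sec²φ₁ / sec²φ₂ when true areas are equal.
cos²φ₂ / cos²φ₁ = 5.8  ⇒  cos φ₁ = cos 13.6° / √5.8 = 0.9720/2.408 = 0.4036.
φ₁ = arccos(0.4036) ≈ 66.2°.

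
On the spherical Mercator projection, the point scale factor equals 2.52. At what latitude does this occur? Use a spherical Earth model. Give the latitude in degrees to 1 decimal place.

Mercator scale is k = sec φ = 1/cos φ.
1/cos φ = 2.52  ⇒  cos φ = 0.3968  ⇒  φ = arccos(0.3968) ≈ 66.6°.

66.6°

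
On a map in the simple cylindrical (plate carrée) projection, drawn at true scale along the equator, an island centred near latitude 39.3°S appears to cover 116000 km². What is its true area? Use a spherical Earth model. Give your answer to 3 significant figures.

In the plate carrée (x = Rλ, y = Rφ), meridians are true-scale (h = 1) and parallels are stretched by k = sec φ.
Areal scale = h·k = 1 × sec φ; at 39.3°, h = 1.000, k = 1.292, so h·k = 1.292.
True area = apparent / (areal scale) = 116000 / 1.292 ≈ 89800 km².

89800 km²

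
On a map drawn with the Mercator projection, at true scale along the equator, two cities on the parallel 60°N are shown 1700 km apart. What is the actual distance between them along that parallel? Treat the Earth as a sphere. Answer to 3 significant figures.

850 km

Mercator is conformal, so the point scale is isotropic: h = k = sec φ = 1/cos φ.
Along the parallel at 60°, map distances are exaggerated by k = sec 60° = 2.000.
True distance = 1700 / 2.000 = 1700 × cos 60° ≈ 850 km.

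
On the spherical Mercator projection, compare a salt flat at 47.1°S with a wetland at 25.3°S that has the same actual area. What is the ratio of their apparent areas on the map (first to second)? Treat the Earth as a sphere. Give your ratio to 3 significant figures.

1.76

Mercator is conformal with k = sec φ, so areal scale = k² = sec²φ.
At 47.1°: sec²(47.1°) = 1/0.6807² = 2.158.
At 25.3°: sec²(25.3°) = 1/0.9041² = 1.223.
Ratio = 2.158/1.223 = cos²(25.3°)/cos²(47.1°) ≈ 1.76.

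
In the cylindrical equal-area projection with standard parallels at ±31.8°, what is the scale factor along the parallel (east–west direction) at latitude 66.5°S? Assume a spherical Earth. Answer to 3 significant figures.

A cylindrical equal-area projection with standard parallel φ₀ has meridian scale h = cos φ / cos φ₀ and parallel scale k = cos φ₀ / cos φ (so areas are preserved, h·k = 1).
k = cos 31.8° / cos 66.5° = 0.8499/0.3987 = 2.131.

2.13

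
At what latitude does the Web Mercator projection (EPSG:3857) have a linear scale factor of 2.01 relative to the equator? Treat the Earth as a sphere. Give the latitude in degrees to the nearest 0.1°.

60.2°

Mercator scale is k = sec φ = 1/cos φ.
1/cos φ = 2.01  ⇒  cos φ = 0.4975  ⇒  φ = arccos(0.4975) ≈ 60.2°.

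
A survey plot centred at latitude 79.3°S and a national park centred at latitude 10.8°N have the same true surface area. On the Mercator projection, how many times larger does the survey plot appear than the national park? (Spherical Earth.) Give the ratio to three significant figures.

Mercator areal scale is sec²φ.
At 79.3°: sec²(79.3°) = 1/0.1857² = 29.01.
At 10.8°: sec²(10.8°) = 1/0.9823² = 1.036.
Ratio = 29.01/1.036 = cos²(10.8°)/cos²(79.3°) ≈ 28.0.

28.0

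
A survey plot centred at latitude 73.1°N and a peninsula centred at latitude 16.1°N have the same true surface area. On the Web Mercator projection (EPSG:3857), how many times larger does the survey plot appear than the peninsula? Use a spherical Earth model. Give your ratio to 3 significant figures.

10.9

On Mercator, area is exaggerated by sec²φ = 1/cos²φ.
At 73.1°: sec²(73.1°) = 1/0.2907² = 11.83.
At 16.1°: sec²(16.1°) = 1/0.9608² = 1.083.
Ratio = 11.83/1.083 = cos²(16.1°)/cos²(73.1°) ≈ 10.9.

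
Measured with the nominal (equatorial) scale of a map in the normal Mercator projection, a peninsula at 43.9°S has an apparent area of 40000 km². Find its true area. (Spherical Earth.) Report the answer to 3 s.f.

For Mercator, h = k = sec φ (a conformal cylindrical projection has a single point scale, 1/cos φ).
Areal scale = k² = sec²φ = 1/cos²(43.9°) = 1/0.7206² = 1.926.
True area = apparent / (areal scale) = 40000 / 1.926 ≈ 20800 km².

20800 km²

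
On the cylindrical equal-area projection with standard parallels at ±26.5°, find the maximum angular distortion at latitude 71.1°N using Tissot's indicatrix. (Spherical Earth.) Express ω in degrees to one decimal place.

100.4°

A cylindrical equal-area projection with standard parallel φ₀ has meridian scale h = cos φ / cos φ₀ and parallel scale k = cos φ₀ / cos φ (so areas are preserved, h·k = 1).
At 71.1°: h = 0.3619, k = 2.763; principal scales a = 2.763, b = 0.3619.
sin(ω/2) = (a − b)/(a + b) = 2.401/3.125 = 0.7683, so ω = 2 arcsin(0.7683) ≈ 100.4°.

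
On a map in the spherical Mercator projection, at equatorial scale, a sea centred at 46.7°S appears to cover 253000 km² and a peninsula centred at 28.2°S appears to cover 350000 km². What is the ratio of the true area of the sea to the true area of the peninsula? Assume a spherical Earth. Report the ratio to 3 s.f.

0.438

Mercator's areal exaggeration is sec²φ; hence true area = (apparent area) · cos²φ.
True area of sea: 253000 × cos²(46.7°) = 253000 × 0.4703 = 119000 km².
True area of peninsula: 350000 × cos²(28.2°) = 350000 × 0.7767 = 271800 km².
Ratio = 119000 / 271800 ≈ 0.438.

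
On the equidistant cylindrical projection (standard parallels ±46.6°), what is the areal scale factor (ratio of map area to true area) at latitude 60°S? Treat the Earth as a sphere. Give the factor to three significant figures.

1.37

The equidistant cylindrical projection with φ₀ = 46.6° has h = 1 (meridians true) and k = cos φ₀ / cos φ along parallels.
Areal scale = h·k = 1 × cos φ₀ / cos φ; at 60°, h = 1.000, k = 1.374, so h·k = 1.374.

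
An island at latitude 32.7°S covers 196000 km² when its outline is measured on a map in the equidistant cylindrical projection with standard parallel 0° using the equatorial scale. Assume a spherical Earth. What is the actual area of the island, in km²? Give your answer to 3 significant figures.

165000 km²

Plate carrée maps x = Rλ, y = Rφ. The meridian scale is h = 1 and the parallel scale is k = 1/cos φ = sec φ.
Areal scale = h·k = 1 × sec φ; at 32.7°, h = 1.000, k = 1.188, so h·k = 1.188.
True area = apparent / (areal scale) = 196000 / 1.188 ≈ 165000 km².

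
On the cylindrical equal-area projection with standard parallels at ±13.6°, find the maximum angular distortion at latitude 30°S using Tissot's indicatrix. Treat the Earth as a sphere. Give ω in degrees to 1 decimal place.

13.2°

Cylindrical equal-area (φ₀ = 13.6°): h = cos φ / cos 13.6° along meridians, k = cos 13.6° / cos φ along parallels; h·k = 1.
At 30°: h = 0.8910, k = 1.122; principal scales a = 1.122, b = 0.8910.
sin(ω/2) = (a − b)/(a + b) = 0.2313/2.013 = 0.1149, so ω = 2 arcsin(0.1149) ≈ 13.2°.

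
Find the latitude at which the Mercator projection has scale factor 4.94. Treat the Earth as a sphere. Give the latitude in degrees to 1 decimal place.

Mercator scale is k = sec φ = 1/cos φ.
1/cos φ = 4.94  ⇒  cos φ = 0.2024  ⇒  φ = arccos(0.2024) ≈ 78.3°.

78.3°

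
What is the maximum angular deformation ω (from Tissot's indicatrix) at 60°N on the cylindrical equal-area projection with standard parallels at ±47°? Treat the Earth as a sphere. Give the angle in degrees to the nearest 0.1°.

35.0°

A cylindrical equal-area projection with standard parallel φ₀ has meridian scale h = cos φ / cos φ₀ and parallel scale k = cos φ₀ / cos φ (so areas are preserved, h·k = 1).
At 60°: h = 0.7331, k = 1.364; principal scales a = 1.364, b = 0.7331.
sin(ω/2) = (a − b)/(a + b) = 0.6309/2.097 = 0.3008, so ω = 2 arcsin(0.3008) ≈ 35.0°.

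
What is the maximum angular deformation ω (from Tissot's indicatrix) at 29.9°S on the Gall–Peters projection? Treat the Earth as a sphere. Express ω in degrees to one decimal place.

23.2°

Gall–Peters is a cylindrical equal-area projection with standard parallels at ±45°. For cylindrical equal-area with standard parallel φ₀, h = cos φ / cos φ₀ and k = cos φ₀ / cos φ, so h·k = 1.
At 29.9°: h = 1.226, k = 0.8157; principal scales a = 1.226, b = 0.8157.
sin(ω/2) = (a − b)/(a + b) = 0.4103/2.042 = 0.2010, so ω = 2 arcsin(0.2010) ≈ 23.2°.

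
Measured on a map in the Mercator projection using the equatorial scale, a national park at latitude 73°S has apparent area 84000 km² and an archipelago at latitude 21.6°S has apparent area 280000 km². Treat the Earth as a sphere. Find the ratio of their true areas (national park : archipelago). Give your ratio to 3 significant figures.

Mercator's areal exaggeration is sec²φ; hence true area = (apparent area) · cos²φ.
True area of national park: 84000 × cos²(73°) = 84000 × 0.08548 = 7180 km².
True area of archipelago: 280000 × cos²(21.6°) = 280000 × 0.8645 = 242100 km².
Ratio = 7180 / 242100 ≈ 0.0297.

0.0297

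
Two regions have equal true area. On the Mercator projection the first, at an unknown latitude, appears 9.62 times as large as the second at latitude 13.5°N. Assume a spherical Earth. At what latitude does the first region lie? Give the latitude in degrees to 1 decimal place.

71.7°

For equal true areas on Mercator, apparent areas scale as sec²φ, so the ratio is cos²φ₂ / cos²φ₁.
cos²φ₂ / cos²φ₁ = 9.62  ⇒  cos φ₁ = cos 13.5° / √9.62 = 0.9724/3.102 = 0.3135.
φ₁ = arccos(0.3135) ≈ 71.7°.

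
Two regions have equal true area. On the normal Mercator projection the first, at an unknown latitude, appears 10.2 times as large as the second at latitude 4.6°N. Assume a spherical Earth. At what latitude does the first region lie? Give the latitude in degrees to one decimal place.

71.8°

Mercator areal scale is sec²φ, so apparent-area ratio = sec²φ₁ / sec²φ₂ = cos²φ₂ / cos²φ₁.
cos²φ₂ / cos²φ₁ = 10.2  ⇒  cos φ₁ = cos 4.6° / √10.2 = 0.9968/3.194 = 0.3121.
φ₁ = arccos(0.3121) ≈ 71.8°.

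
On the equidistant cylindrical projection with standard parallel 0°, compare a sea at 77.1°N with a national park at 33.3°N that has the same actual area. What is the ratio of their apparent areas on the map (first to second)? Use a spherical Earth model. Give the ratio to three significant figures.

Plate carrée maps x = Rλ, y = Rφ. The meridian scale is h = 1 and the parallel scale is k = 1/cos φ = sec φ.
Areal scale at 77.1°: h·k = 1.000 × 4.479 = 4.479.
Areal scale at 33.3°: h·k = 1.000 × 1.196 = 1.196.
Ratio = 4.479/1.196 ≈ 3.74.

3.74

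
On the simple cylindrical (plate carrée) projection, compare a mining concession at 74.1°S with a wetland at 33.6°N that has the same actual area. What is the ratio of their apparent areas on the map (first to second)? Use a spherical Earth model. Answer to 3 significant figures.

3.04

In the plate carrée (x = Rλ, y = Rφ), meridians are true-scale (h = 1) and parallels are stretched by k = sec φ.
Areal scale at 74.1°: h·k = 1.000 × 3.650 = 3.650.
Areal scale at 33.6°: h·k = 1.000 × 1.201 = 1.201.
Ratio = 3.650/1.201 ≈ 3.04.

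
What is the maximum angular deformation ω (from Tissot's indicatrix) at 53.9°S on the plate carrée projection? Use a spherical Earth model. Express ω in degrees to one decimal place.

Plate carrée maps x = Rλ, y = Rφ. The meridian scale is h = 1 and the parallel scale is k = 1/cos φ = sec φ.
At 53.9°: h = 1.000, k = 1.697; principal scales a = 1.697, b = 1.000.
sin(ω/2) = (a − b)/(a + b) = 0.6972/2.697 = 0.2585, so ω = 2 arcsin(0.2585) ≈ 30.0°.

30.0°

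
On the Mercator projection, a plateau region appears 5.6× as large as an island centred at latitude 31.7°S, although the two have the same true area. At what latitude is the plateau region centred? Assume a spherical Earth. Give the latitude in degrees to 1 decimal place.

For equal true areas on Mercator, apparent areas scale as sec²φ, so the ratio is cos²φ₂ / cos²φ₁.
cos²φ₂ / cos²φ₁ = 5.6  ⇒  cos φ₁ = cos 31.7° / √5.6 = 0.8508/2.366 = 0.3595.
φ₁ = arccos(0.3595) ≈ 68.9°.

68.9°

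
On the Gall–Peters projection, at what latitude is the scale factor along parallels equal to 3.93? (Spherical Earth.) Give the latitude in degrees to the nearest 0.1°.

Gall–Peters is a cylindrical equal-area projection with standard parallels at ±45°. For cylindrical equal-area with standard parallel φ₀, h = cos φ / cos φ₀ and k = cos φ₀ / cos φ, so h·k = 1.
k = cos φ₀ / cos φ = 3.93  ⇒  cos φ = cos 45° / 3.93 = 0.1799.
φ = arccos(0.1799) ≈ 79.6°.

79.6°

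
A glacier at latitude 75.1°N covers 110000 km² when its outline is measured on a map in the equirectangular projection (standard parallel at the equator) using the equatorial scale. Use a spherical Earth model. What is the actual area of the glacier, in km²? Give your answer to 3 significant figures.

In the plate carrée (x = Rλ, y = Rφ), meridians are true-scale (h = 1) and parallels are stretched by k = sec φ.
Areal scale = h·k = 1 × sec φ; at 75.1°, h = 1.000, k = 3.889, so h·k = 3.889.
True area = apparent / (areal scale) = 110000 / 3.889 ≈ 28300 km².

28300 km²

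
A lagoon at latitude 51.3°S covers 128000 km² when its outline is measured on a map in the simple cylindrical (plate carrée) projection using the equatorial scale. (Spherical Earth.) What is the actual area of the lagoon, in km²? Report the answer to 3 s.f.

In the plate carrée (x = Rλ, y = Rφ), meridians are true-scale (h = 1) and parallels are stretched by k = sec φ.
Areal scale = h·k = 1 × sec φ; at 51.3°, h = 1.000, k = 1.599, so h·k = 1.599.
True area = apparent / (areal scale) = 128000 / 1.599 ≈ 80000 km².

80000 km²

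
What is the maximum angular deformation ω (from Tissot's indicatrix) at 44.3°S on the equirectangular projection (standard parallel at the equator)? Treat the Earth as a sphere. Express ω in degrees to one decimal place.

For the equirectangular projection with φ₀ = 0 (plate carrée), h = 1 along meridians and k = sec φ along parallels.
At 44.3°: h = 1.000, k = 1.397; principal scales a = 1.397, b = 1.000.
sin(ω/2) = (a − b)/(a + b) = 0.3972/2.397 = 0.1657, so ω = 2 arcsin(0.1657) ≈ 19.1°.

19.1°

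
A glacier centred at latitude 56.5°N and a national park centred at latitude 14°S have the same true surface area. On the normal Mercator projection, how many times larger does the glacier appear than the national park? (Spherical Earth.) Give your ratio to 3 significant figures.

3.09

On Mercator, area is exaggerated by sec²φ = 1/cos²φ.
At 56.5°: sec²(56.5°) = 1/0.5519² = 3.283.
At 14°: sec²(14°) = 1/0.9703² = 1.062.
Ratio = 3.283/1.062 = cos²(14°)/cos²(56.5°) ≈ 3.09.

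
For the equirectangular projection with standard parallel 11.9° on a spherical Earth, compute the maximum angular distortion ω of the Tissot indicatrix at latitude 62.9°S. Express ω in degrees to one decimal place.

The equidistant cylindrical projection with φ₀ = 11.9° has h = 1 (meridians true) and k = cos φ₀ / cos φ along parallels.
At 62.9°: h = 1.000, k = 2.148; principal scales a = 2.148, b = 1.000.
sin(ω/2) = (a − b)/(a + b) = 1.148/3.148 = 0.3647, so ω = 2 arcsin(0.3647) ≈ 42.8°.

42.8°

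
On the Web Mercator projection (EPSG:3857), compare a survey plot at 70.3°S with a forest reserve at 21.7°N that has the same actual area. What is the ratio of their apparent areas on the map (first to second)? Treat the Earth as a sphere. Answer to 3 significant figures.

7.60

On Mercator, area is exaggerated by sec²φ = 1/cos²φ.
At 70.3°: sec²(70.3°) = 1/0.3371² = 8.800.
At 21.7°: sec²(21.7°) = 1/0.9291² = 1.158.
Ratio = 8.800/1.158 = cos²(21.7°)/cos²(70.3°) ≈ 7.60.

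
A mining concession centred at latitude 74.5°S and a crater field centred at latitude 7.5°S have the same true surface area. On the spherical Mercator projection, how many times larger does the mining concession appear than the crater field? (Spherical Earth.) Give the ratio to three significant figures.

13.8

Mercator is conformal with k = sec φ, so areal scale = k² = sec²φ.
At 74.5°: sec²(74.5°) = 1/0.2672² = 14.00.
At 7.5°: sec²(7.5°) = 1/0.9914² = 1.017.
Ratio = 14.00/1.017 = cos²(7.5°)/cos²(74.5°) ≈ 13.8.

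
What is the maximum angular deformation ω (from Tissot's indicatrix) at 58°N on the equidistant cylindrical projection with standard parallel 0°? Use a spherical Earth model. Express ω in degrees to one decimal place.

35.8°

For the equirectangular projection with φ₀ = 0 (plate carrée), h = 1 along meridians and k = sec φ along parallels.
At 58°: h = 1.000, k = 1.887; principal scales a = 1.887, b = 1.000.
sin(ω/2) = (a − b)/(a + b) = 0.8871/2.887 = 0.3073, so ω = 2 arcsin(0.3073) ≈ 35.8°.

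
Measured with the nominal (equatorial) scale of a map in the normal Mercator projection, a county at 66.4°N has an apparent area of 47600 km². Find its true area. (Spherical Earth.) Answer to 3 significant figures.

7630 km²

The Mercator projection is conformal; its linear scale factor is the same in every direction and equals sec φ = 1/cos φ.
Areal scale = k² = sec²φ = 1/cos²(66.4°) = 1/0.4003² = 6.239.
True area = apparent / (areal scale) = 47600 / 6.239 ≈ 7630 km².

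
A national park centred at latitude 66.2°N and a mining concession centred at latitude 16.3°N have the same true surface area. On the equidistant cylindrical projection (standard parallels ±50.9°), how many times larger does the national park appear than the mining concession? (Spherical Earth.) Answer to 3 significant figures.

2.38

The equidistant cylindrical projection with φ₀ = 50.9° has h = 1 (meridians true) and k = cos φ₀ / cos φ along parallels.
Areal scale at 66.2°: h·k = 1.000 × 1.563 = 1.563.
Areal scale at 16.3°: h·k = 1.000 × 0.6571 = 0.6571.
Ratio = 1.563/0.6571 ≈ 2.38.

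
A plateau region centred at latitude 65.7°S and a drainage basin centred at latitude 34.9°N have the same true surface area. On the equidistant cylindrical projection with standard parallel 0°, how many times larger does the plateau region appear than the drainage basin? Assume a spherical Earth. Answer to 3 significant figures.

1.99

Plate carrée maps x = Rλ, y = Rφ. The meridian scale is h = 1 and the parallel scale is k = 1/cos φ = sec φ.
Areal scale at 65.7°: h·k = 1.000 × 2.430 = 2.430.
Areal scale at 34.9°: h·k = 1.000 × 1.219 = 1.219.
Ratio = 2.430/1.219 ≈ 1.99.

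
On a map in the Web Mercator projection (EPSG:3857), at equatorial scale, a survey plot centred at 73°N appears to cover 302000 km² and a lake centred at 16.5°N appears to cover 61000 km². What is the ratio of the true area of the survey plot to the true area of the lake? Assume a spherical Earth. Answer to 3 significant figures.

0.460

Since Mercator area scale is 1/cos²φ, the true area equals the apparent area multiplied by cos²φ.
True area of survey plot: 302000 × cos²(73°) = 302000 × 0.08548 = 25820 km².
True area of lake: 61000 × cos²(16.5°) = 61000 × 0.9193 = 56080 km².
Ratio = 25820 / 56080 ≈ 0.460.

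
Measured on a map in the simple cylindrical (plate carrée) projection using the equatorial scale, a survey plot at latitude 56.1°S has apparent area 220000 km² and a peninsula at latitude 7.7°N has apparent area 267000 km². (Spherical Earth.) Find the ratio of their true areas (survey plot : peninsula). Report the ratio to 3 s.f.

0.464

On the plate carrée, areal scale = h·k = 1 × sec φ, so true area = apparent × cos φ.
True area of survey plot: 220000 × cos(56.1°) = 220000 × 0.5577 = 122700 km².
True area of peninsula: 267000 × cos(7.7°) = 267000 × 0.9910 = 264600 km².
Ratio = 122700 / 264600 ≈ 0.464.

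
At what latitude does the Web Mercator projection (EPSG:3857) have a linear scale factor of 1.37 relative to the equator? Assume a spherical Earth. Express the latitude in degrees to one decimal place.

43.1°

Mercator scale is k = sec φ = 1/cos φ.
1/cos φ = 1.37  ⇒  cos φ = 0.7299  ⇒  φ = arccos(0.7299) ≈ 43.1°.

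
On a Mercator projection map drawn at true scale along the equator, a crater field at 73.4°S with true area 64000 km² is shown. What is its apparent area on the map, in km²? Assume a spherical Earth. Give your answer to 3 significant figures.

784000 km²

The Mercator projection is conformal; its linear scale factor is the same in every direction and equals sec φ = 1/cos φ.
Areal scale = k² = sec²φ = 1/cos²(73.4°) = 1/0.2857² = 12.25.
Apparent area = 64000 × 12.25 ≈ 784000 km².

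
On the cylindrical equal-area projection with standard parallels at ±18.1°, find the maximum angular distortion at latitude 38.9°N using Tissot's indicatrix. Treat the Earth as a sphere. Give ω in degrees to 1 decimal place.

For cylindrical equal-area with standard parallel φ₀, h = cos φ / cos φ₀ and k = cos φ₀ / cos φ, so h·k = 1.
At 38.9°: h = 0.8188, k = 1.221; principal scales a = 1.221, b = 0.8188.
sin(ω/2) = (a − b)/(a + b) = 0.4026/2.040 = 0.1973, so ω = 2 arcsin(0.1973) ≈ 22.8°.

22.8°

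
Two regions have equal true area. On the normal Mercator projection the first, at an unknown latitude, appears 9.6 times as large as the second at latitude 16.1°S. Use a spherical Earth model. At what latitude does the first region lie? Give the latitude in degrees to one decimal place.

71.9°

Mercator areal scale is sec²φ, so apparent-area ratio = sec²φ₁ / sec²φ₂ = cos²φ₂ / cos²φ₁.
cos²φ₂ / cos²φ₁ = 9.6  ⇒  cos φ₁ = cos 16.1° / √9.6 = 0.9608/3.098 = 0.3101.
φ₁ = arccos(0.3101) ≈ 71.9°.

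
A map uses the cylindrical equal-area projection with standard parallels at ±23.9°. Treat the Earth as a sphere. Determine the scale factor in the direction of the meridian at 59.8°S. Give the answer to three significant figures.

A cylindrical equal-area projection with standard parallel φ₀ has meridian scale h = cos φ / cos φ₀ and parallel scale k = cos φ₀ / cos φ (so areas are preserved, h·k = 1).
h = cos 59.8° / cos 23.9° = 0.5030/0.9143 = 0.5502.

0.550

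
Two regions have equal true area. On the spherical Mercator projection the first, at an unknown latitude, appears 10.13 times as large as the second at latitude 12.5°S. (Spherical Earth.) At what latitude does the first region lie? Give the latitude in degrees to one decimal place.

Mercator areal scale is sec²φ, so apparent-area ratio = sec²φ₁ / sec²φ₂ = cos²φ₂ / cos²φ₁.
cos²φ₂ / cos²φ₁ = 10.13  ⇒  cos φ₁ = cos 12.5° / √10.13 = 0.9763/3.183 = 0.3067.
φ₁ = arccos(0.3067) ≈ 72.1°.

72.1°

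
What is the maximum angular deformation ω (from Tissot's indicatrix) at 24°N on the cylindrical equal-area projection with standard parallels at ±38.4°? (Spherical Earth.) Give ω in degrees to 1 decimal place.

Cylindrical equal-area (φ₀ = 38.4°): h = cos φ / cos 38.4° along meridians, k = cos 38.4° / cos φ along parallels; h·k = 1.
At 24°: h = 1.166, k = 0.8579; principal scales a = 1.166, b = 0.8579.
sin(ω/2) = (a − b)/(a + b) = 0.3078/2.024 = 0.1521, so ω = 2 arcsin(0.1521) ≈ 17.5°.

17.5°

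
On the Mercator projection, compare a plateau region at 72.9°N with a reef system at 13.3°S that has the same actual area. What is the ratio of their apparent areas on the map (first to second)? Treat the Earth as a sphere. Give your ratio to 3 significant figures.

11.0

Mercator is conformal with k = sec φ, so areal scale = k² = sec²φ.
At 72.9°: sec²(72.9°) = 1/0.2940² = 11.57.
At 13.3°: sec²(13.3°) = 1/0.9732² = 1.056.
Ratio = 11.57/1.056 = cos²(13.3°)/cos²(72.9°) ≈ 11.0.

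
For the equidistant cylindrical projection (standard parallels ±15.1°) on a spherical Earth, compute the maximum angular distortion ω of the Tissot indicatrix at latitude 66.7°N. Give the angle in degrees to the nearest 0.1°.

49.5°

In the equirectangular projection with standard parallel φ₀ = 15.1° (x = Rλ cos φ₀, y = Rφ), meridians are true-scale (h = 1) and the parallel scale is k = cos φ₀ / cos φ.
At 66.7°: h = 1.000, k = 2.441; principal scales a = 2.441, b = 1.000.
sin(ω/2) = (a − b)/(a + b) = 1.441/3.441 = 0.4188, so ω = 2 arcsin(0.4188) ≈ 49.5°.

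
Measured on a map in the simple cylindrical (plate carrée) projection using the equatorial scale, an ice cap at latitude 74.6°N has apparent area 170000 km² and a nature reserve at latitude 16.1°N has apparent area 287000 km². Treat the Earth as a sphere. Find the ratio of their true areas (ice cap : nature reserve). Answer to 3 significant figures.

Plate carrée has h = 1 and k = sec φ, giving areal scale sec φ; true area = (apparent area) · cos φ.
True area of ice cap: 170000 × cos(74.6°) = 170000 × 0.2656 = 45140 km².
True area of nature reserve: 287000 × cos(16.1°) = 287000 × 0.9608 = 275700 km².
Ratio = 45140 / 275700 ≈ 0.164.

0.164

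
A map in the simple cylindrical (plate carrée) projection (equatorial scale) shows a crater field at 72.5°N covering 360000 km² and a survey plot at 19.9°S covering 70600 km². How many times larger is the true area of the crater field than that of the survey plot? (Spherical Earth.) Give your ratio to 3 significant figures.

On the plate carrée, areal scale = h·k = 1 × sec φ, so true area = apparent × cos φ.
True area of crater field: 360000 × cos(72.5°) = 360000 × 0.3007 = 108300 km².
True area of survey plot: 70600 × cos(19.9°) = 70600 × 0.9403 = 66380 km².
Ratio = 108300 / 66380 ≈ 1.63.

1.63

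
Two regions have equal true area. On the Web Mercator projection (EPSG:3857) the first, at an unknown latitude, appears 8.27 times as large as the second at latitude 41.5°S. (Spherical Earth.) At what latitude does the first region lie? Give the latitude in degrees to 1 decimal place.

74.9°

For equal true areas on Mercator, apparent areas scale as sec²φ, so the ratio is cos²φ₂ / cos²φ₁.
cos²φ₂ / cos²φ₁ = 8.27  ⇒  cos φ₁ = cos 41.5° / √8.27 = 0.7490/2.876 = 0.2604.
φ₁ = arccos(0.2604) ≈ 74.9°.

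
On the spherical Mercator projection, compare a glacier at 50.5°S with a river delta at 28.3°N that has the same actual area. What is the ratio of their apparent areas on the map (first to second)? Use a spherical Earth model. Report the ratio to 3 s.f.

1.92

Mercator areal scale is sec²φ.
At 50.5°: sec²(50.5°) = 1/0.6361² = 2.472.
At 28.3°: sec²(28.3°) = 1/0.8805² = 1.290.
Ratio = 2.472/1.290 = cos²(28.3°)/cos²(50.5°) ≈ 1.92.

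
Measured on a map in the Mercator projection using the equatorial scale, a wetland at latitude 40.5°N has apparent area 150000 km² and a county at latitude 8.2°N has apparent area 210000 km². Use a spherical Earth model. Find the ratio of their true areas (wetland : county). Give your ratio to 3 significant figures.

0.422

Since Mercator area scale is 1/cos²φ, the true area equals the apparent area multiplied by cos²φ.
True area of wetland: 150000 × cos²(40.5°) = 150000 × 0.5782 = 86730 km².
True area of county: 210000 × cos²(8.2°) = 210000 × 0.9797 = 205700 km².
Ratio = 86730 / 205700 ≈ 0.422.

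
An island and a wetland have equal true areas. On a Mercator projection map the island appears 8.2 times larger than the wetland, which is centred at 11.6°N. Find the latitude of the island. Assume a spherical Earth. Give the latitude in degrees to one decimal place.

Mercator areal scale is sec²φ, so apparent-area ratio = sec²φ₁ / sec²φ₂ = cos²φ₂ / cos²φ₁.
cos²φ₂ / cos²φ₁ = 8.2  ⇒  cos φ₁ = cos 11.6° / √8.2 = 0.9796/2.864 = 0.3421.
φ₁ = arccos(0.3421) ≈ 70.0°.

70.0°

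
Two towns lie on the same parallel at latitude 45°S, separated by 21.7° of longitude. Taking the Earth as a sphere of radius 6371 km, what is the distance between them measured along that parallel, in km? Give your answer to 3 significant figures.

1710 km

Arc length along a parallel = R cos φ · Δλ (with Δλ in radians).
= 6371 × cos 45° × (21.7° × π/180) = 6371 × 0.7071 × 0.3787 ≈ 1710 km.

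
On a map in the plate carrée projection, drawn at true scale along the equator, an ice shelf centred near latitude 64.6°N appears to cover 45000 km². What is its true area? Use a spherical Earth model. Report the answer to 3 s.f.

19300 km²

Plate carrée maps x = Rλ, y = Rφ. The meridian scale is h = 1 and the parallel scale is k = 1/cos φ = sec φ.
Areal scale = h·k = 1 × sec φ; at 64.6°, h = 1.000, k = 2.331, so h·k = 2.331.
True area = apparent / (areal scale) = 45000 / 2.331 ≈ 19300 km².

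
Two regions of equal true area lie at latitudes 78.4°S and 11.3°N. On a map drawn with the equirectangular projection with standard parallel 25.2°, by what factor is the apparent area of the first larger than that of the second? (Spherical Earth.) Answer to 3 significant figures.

4.88

The equidistant cylindrical projection with φ₀ = 25.2° has h = 1 (meridians true) and k = cos φ₀ / cos φ along parallels.
Areal scale at 78.4°: h·k = 1.000 × 4.500 = 4.500.
Areal scale at 11.3°: h·k = 1.000 × 0.9227 = 0.9227.
Ratio = 4.500/0.9227 ≈ 4.88.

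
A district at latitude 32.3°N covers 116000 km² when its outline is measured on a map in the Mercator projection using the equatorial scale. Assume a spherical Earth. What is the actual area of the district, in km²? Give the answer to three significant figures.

82900 km²

Mercator is conformal, so the point scale is isotropic: h = k = sec φ = 1/cos φ.
Areal scale = k² = sec²φ = 1/cos²(32.3°) = 1/0.8453² = 1.400.
True area = apparent / (areal scale) = 116000 / 1.400 ≈ 82900 km².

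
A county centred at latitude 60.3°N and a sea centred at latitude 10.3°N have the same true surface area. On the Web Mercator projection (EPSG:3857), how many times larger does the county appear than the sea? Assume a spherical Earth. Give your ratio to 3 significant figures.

Mercator is conformal with k = sec φ, so areal scale = k² = sec²φ.
At 60.3°: sec²(60.3°) = 1/0.4955² = 4.074.
At 10.3°: sec²(10.3°) = 1/0.9839² = 1.033.
Ratio = 4.074/1.033 = cos²(10.3°)/cos²(60.3°) ≈ 3.94.

3.94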